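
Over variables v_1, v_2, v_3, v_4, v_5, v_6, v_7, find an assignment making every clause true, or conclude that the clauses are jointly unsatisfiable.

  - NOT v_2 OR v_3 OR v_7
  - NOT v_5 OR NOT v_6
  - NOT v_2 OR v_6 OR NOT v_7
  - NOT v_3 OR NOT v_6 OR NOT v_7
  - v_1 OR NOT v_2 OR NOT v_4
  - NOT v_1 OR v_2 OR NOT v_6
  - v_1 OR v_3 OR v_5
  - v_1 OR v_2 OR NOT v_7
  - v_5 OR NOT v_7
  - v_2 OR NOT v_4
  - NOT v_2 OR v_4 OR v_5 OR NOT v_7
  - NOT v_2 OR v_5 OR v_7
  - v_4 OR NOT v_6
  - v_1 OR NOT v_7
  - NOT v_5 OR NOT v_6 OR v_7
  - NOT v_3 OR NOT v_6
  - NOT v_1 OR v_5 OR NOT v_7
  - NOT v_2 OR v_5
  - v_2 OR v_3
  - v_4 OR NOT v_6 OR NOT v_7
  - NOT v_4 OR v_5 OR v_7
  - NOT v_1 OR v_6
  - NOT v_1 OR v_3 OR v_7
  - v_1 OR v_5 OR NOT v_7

Try v_1 = True:
  (NOT v_1 OR v_6) forces v_6 = True.
  (NOT v_5 OR NOT v_6) forces v_5 = False.
  (NOT v_1 OR v_2 OR NOT v_6) forces v_2 = True.
  clause (NOT v_2 OR v_5) is falsified — backtrack.
So v_1 = False.
  then (v_1 OR NOT v_7) forces v_7 = False.
Set v_2 = False.
  then (v_2 OR NOT v_4) forces v_4 = False.
  then (v_4 OR NOT v_6) forces v_6 = False.
  then (v_2 OR v_3) forces v_3 = True.
Set v_5 = False.
All clauses satisfied.

v_1: False, v_2: False, v_3: True, v_4: False, v_5: False, v_6: False, v_7: False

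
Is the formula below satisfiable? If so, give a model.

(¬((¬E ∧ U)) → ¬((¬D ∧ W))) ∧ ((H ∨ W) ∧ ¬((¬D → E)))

U = True, D = False, W = False, H = True, E = False

  ¬((¬E ∧ U)) → ¬((¬D ∧ W)) = True
    ¬((¬E ∧ U)) = False
      ¬E ∧ U = True
        ¬E = True
    ¬((¬D ∧ W)) = True
      ¬D ∧ W = False
        ¬D = True
  (H ∨ W) ∧ ¬((¬D → E)) = True
    H ∨ W = True
    ¬((¬D → E)) = True
      ¬D → E = False
        ¬D = True
Both conjuncts True, so the formula holds.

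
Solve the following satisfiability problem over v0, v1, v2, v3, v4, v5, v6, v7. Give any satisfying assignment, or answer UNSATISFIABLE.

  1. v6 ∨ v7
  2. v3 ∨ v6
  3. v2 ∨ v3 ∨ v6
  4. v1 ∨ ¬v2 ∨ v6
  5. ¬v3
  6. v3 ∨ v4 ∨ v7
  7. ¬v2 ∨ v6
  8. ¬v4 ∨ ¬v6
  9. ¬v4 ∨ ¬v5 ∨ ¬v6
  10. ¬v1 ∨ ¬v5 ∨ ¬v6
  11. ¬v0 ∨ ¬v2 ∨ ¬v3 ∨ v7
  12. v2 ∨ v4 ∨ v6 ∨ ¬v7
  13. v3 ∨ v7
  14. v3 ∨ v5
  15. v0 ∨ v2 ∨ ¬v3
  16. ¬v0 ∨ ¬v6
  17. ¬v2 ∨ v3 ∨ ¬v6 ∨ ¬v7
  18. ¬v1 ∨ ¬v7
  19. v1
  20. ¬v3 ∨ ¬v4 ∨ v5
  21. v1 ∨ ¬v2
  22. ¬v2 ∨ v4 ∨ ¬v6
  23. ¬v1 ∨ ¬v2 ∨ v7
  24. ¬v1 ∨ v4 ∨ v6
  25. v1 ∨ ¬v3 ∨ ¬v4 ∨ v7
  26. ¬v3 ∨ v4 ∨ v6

The formula is unsatisfiable.

Case v1 = True:
  (¬v3) forces v3 = False.
  (v3 ∨ v6) forces v6 = True.
  (¬v4 ∨ ¬v6) forces v4 = False.
  (v3 ∨ v4 ∨ v7) forces v7 = True.
  Clause (¬v1 ∨ ¬v7) is falsified — contradiction.
Case v1 = False:
  Clause (v1) is falsified — contradiction.
Both cases fail, so the formula is unsatisfiable.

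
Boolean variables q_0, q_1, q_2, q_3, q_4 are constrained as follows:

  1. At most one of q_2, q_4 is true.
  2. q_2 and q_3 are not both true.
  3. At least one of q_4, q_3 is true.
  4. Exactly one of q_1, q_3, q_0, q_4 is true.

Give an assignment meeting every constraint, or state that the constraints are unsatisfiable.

q_0 = False, q_1 = False, q_2 = False, q_3 = False, q_4 = True

  (1) {q_2, q_4}: 1 true — at most one ✓
  (2) q_2=F, q_3=F — not both ✓
  (3) {q_4, q_3}: 1 true — at least one ✓
  (4) {q_1, q_3, q_0, q_4}: 1 true — exactly one ✓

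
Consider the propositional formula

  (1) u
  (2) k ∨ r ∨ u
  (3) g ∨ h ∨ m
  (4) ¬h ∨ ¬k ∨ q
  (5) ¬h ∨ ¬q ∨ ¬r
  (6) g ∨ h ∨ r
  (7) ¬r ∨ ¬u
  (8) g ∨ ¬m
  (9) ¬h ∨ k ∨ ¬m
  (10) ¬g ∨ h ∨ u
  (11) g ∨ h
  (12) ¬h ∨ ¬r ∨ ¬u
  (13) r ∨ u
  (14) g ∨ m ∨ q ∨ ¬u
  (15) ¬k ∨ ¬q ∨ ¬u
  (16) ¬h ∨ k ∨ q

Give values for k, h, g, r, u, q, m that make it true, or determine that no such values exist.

k: False; h: False; g: True; r: False; u: True; q: False; m: True

Unit clause (u) forces u = True.
In (¬r ∨ ¬u) only ¬r is left, so r = False.
Set k = False.
Set h = False.
  then (g ∨ h ∨ r) forces g = True.
Set q = False.
Set m = True.
All clauses satisfied.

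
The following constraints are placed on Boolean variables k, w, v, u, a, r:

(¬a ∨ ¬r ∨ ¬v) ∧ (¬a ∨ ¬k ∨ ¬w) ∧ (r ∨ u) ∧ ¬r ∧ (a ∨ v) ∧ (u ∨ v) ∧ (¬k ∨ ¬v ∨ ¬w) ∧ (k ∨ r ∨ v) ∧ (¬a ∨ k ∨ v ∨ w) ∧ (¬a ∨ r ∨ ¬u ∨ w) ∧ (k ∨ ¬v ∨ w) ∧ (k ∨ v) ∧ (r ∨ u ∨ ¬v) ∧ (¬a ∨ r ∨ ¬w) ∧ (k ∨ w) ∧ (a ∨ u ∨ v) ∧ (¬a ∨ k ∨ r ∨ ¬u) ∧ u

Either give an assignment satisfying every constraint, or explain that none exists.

k=F, w=T, v=T, u=T, a=F, r=F

Unit clause (¬r) forces r = False.
Unit clause (u) forces u = True.
Set k = False.
  then (k ∨ r ∨ v) forces v = True.
  then (k ∨ ¬v ∨ w) forces w = True.
  then (¬a ∨ r ∨ ¬w) forces a = False.
All clauses satisfied.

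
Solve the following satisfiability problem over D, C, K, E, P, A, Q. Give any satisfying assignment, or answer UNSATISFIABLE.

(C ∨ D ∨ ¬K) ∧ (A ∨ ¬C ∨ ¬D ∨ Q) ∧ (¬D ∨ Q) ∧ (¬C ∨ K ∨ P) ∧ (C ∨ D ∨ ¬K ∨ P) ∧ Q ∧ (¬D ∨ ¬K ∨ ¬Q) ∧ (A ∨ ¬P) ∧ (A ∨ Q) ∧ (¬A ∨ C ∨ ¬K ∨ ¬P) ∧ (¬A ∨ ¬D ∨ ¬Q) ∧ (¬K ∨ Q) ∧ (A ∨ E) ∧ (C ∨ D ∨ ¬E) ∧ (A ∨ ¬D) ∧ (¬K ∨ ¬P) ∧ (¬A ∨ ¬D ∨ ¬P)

Unit clause (Q) forces Q = True.
Set D = False.
Set C = False.
  then (C ∨ D ∨ ¬K) forces K = False.
  then (C ∨ D ∨ ¬E) forces E = False.
  then (A ∨ E) forces A = True.
Set P = False.
All clauses satisfied.

D = False; C = False; K = False; E = False; P = False; A = True; Q = True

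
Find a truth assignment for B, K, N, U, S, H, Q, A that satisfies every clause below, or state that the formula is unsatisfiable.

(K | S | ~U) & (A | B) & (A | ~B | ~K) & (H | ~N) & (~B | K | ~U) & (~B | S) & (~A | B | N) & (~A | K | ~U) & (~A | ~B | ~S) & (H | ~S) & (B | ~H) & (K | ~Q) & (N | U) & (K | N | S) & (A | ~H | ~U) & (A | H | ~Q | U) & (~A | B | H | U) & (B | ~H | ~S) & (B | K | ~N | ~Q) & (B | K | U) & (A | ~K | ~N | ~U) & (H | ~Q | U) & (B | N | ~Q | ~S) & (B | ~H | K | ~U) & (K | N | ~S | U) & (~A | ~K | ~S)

B = True, K = False, N = True, U = False, S = True, H = True, Q = False, A = False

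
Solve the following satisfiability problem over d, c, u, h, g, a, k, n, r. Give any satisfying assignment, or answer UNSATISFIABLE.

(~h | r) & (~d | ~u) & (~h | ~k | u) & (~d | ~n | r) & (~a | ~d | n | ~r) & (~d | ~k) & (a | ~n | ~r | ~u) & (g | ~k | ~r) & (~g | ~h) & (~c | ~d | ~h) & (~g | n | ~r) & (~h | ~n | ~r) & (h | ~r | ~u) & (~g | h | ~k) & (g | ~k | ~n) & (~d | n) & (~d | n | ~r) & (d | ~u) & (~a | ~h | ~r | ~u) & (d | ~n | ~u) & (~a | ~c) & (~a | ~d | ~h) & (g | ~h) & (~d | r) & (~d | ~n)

d = False, c = False, u = False, h = False, g = True, a = True, k = False, n = True, r = False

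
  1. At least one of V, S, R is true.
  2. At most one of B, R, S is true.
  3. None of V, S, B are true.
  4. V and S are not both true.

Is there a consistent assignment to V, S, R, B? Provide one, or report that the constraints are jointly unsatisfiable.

V=F, S=F, R=T, B=F

  (1) {V, S, R}: 1 true — at least one ✓
  (2) {B, R, S}: 1 true — at most one ✓
  (3) {V, S, B}: 0 true — none ✓
  (4) V=F, S=F — not both ✓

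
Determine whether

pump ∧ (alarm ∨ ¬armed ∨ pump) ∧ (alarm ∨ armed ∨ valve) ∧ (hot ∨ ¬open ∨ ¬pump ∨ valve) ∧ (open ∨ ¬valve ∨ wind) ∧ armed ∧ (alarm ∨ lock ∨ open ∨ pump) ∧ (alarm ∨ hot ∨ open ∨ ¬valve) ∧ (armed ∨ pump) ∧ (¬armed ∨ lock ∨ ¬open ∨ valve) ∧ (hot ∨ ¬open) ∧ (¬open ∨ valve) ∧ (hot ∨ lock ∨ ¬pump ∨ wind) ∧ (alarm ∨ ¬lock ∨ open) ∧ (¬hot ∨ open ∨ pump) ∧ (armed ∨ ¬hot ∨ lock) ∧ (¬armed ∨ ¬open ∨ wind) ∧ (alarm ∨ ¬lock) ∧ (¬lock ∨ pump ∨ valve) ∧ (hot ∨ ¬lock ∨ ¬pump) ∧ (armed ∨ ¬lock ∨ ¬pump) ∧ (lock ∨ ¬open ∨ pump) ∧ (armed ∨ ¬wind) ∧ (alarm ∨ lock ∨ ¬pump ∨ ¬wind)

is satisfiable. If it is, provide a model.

pump: True; wind: False; lock: True; hot: True; valve: False; alarm: True; open: False; armed: True

Unit clause (pump) forces pump = True.
Unit clause (armed) forces armed = True.
Set wind = False.
  then (¬armed ∨ ¬open ∨ wind) forces open = False.
  then (open ∨ ¬valve ∨ wind) forces valve = False.
Set lock = True.
  then (alarm ∨ ¬lock ∨ open) forces alarm = True.
  then (hot ∨ ¬lock ∨ ¬pump) forces hot = True.
All clauses satisfied.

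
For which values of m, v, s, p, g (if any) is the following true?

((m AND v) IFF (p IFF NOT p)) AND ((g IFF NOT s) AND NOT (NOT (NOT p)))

m = False, v = True, s = True, p = False, g = False

  (m AND v) IFF (p IFF NOT p) = True
    m AND v = False
    p IFF NOT p = False
      NOT p = True
  (g IFF NOT s) AND NOT (NOT (NOT p)) = True
    g IFF NOT s = True
      NOT s = False
    NOT (NOT (NOT p)) = True
      NOT (NOT p) = False
        NOT p = True
Both conjuncts True, so the formula holds.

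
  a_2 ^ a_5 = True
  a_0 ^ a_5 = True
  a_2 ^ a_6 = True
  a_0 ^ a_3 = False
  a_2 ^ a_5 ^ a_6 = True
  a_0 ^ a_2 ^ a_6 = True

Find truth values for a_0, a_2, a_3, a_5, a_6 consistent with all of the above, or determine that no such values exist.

No satisfying assignment exists.

Adding constraints 2, 5, 6 mod 2: every variable appears an even number of times on the left, so the left side is 0.
But the right sides sum to 1 (mod 2). 0 ≠ 1 — the system is inconsistent.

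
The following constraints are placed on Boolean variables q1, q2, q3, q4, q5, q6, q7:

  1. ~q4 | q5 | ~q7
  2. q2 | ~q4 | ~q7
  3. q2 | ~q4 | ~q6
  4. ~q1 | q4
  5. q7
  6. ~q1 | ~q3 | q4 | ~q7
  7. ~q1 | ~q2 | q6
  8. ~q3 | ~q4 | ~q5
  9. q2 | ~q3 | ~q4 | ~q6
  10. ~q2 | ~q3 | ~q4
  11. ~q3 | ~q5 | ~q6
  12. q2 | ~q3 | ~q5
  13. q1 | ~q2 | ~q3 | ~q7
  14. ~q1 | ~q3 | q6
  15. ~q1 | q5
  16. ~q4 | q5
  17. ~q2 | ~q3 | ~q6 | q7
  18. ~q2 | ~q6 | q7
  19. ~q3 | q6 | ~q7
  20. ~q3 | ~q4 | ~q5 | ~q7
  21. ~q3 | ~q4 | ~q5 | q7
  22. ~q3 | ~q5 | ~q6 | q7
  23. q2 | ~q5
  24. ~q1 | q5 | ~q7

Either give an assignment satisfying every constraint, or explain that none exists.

q1: False, q2: False, q3: False, q4: False, q5: False, q6: True, q7: True

Unit clause (q7) forces q7 = True.
Set q1 = False.
Set q2 = False.
  then (q2 | ~q4 | ~q7) forces q4 = False.
  then (q2 | ~q5) forces q5 = False.
Set q3 = False.
Set q6 = True.
All clauses satisfied.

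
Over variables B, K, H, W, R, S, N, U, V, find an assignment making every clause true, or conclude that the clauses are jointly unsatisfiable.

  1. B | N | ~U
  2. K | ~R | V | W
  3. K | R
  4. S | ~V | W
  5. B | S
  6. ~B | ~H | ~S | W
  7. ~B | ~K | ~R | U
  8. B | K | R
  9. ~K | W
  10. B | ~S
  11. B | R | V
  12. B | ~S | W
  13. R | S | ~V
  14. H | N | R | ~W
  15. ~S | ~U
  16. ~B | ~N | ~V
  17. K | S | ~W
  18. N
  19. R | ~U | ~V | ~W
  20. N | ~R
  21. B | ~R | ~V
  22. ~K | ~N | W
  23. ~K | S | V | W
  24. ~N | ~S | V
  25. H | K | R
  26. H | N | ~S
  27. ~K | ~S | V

Unit clause (N) forces N = True.
Set B = True.
  then (~B | ~N | ~V) forces V = False.
  then (~N | ~S | V) forces S = False.
Set K = True.
  then (~K | W) forces W = True.
Set H = False.
Set R = True.
  then (~B | ~K | ~R | U) forces U = True.
All clauses satisfied.

B = True, K = True, H = False, W = True, R = True, S = False, N = True, U = True, V = False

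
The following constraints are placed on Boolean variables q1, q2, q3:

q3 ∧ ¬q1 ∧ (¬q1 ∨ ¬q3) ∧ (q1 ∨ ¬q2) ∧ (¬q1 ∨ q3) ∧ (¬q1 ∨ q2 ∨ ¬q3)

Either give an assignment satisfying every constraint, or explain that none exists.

Unit clause (q3) forces q3 = True.
Unit clause (¬q1) forces q1 = False.
In (q1 ∨ ¬q2) only ¬q2 is left, so q2 = False.
Check each clause:
  (q3): q3 holds.
  (¬q1): ¬q1 holds.
  (¬q1 ∨ ¬q3): ¬q1 holds.
  (q1 ∨ ¬q2): ¬q2 holds.
  (¬q1 ∨ q3): ¬q1 holds.
  (¬q1 ∨ q2 ∨ ¬q3): ¬q1 holds.
All clauses satisfied.

q1: False, q2: False, q3: True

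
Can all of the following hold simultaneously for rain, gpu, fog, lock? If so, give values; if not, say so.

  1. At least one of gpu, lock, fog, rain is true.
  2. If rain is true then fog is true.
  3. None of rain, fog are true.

rain = False; gpu = False; fog = False; lock = True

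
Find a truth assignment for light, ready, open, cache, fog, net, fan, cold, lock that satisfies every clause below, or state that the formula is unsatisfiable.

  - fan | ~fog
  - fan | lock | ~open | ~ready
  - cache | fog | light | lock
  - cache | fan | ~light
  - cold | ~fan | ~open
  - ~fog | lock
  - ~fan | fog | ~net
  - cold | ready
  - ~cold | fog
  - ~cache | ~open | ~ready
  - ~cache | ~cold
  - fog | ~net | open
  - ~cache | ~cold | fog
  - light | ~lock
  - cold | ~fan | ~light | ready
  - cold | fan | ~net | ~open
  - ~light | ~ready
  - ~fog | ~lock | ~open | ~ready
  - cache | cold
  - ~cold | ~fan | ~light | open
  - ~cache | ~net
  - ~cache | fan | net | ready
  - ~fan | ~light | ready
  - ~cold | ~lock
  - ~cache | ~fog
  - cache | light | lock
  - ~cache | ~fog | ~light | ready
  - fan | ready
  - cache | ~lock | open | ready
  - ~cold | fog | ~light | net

light = False, ready = True, open = False, cache = True, fog = False, net = False, fan = False, cold = False, lock = False

Set light = False.
  then (light | ~lock) forces lock = False.
  then (cache | light | lock) forces cache = True.
  then (~fog | lock) forces fog = False.
  then (~cold | fog) forces cold = False.
  then (~cache | ~net) forces net = False.
  then (cold | ready) forces ready = True.
  then (~cache | ~open | ~ready) forces open = False.
Set fan = False.
All clauses satisfied.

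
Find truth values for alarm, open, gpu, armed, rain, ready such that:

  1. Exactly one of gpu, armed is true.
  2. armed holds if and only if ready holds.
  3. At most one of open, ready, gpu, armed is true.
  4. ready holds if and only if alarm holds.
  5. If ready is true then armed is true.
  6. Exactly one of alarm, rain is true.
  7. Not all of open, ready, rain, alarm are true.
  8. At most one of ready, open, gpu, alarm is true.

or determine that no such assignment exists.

alarm = False, open = False, gpu = True, armed = False, rain = True, ready = False

  (1) {gpu, armed}: 1 true — exactly one ✓
  (2) armed=F, ready=F — same ✓
  (3) {open, ready, gpu, armed}: 1 true — at most one ✓
  (4) ready=F, alarm=F — same ✓
  (5) ready=F ⇒ armed: vacuous ✓
  (6) {alarm, rain}: 1 true — exactly one ✓
  (7) {open, ready, rain, alarm}: 1/4 true — not all ✓
  (8) {ready, open, gpu, alarm}: 1 true — at most one ✓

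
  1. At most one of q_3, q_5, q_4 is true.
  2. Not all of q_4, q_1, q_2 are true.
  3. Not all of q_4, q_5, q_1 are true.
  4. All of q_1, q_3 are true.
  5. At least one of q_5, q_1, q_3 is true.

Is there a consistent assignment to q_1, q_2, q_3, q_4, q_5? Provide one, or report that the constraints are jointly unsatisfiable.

q_1: True; q_2: True; q_3: True; q_4: False; q_5: False

  (1) {q_3, q_5, q_4}: 1 true — at most one ✓
  (2) {q_4, q_1, q_2}: 2/3 true — not all ✓
  (3) {q_4, q_5, q_1}: 1/3 true — not all ✓
  (4) {q_1, q_3}: all 2 true ✓
  (5) {q_5, q_1, q_3}: 2 true — at least one ✓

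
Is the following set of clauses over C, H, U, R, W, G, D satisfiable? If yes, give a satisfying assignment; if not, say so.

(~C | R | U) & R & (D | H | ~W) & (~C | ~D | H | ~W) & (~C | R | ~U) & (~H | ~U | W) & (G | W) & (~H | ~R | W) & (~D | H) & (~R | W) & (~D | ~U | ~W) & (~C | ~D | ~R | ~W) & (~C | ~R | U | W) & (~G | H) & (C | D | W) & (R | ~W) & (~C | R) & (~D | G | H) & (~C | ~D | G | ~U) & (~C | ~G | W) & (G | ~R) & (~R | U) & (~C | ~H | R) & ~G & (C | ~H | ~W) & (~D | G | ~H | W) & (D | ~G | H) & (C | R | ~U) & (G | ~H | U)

No satisfying assignment exists.

Case G = True:
  Clause (~G) is falsified — contradiction.
Case G = False:
  (R) forces R = True.
  Clause (G | ~R) is falsified — contradiction.
Both cases fail, so the formula is unsatisfiable.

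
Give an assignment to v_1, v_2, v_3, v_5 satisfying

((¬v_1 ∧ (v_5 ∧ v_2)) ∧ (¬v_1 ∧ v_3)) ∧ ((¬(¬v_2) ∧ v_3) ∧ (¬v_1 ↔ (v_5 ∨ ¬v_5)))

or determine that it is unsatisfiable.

v_1 = False, v_2 = True, v_3 = True, v_5 = True

  (¬v_1 ∧ (v_5 ∧ v_2)) ∧ (¬v_1 ∧ v_3) = True
    ¬v_1 ∧ (v_5 ∧ v_2) = True
      ¬v_1 = True
      v_5 ∧ v_2 = True
    ¬v_1 ∧ v_3 = True
      ¬v_1 = True
  (¬(¬v_2) ∧ v_3) ∧ (¬v_1 ↔ (v_5 ∨ ¬v_5)) = True
    ¬(¬v_2) ∧ v_3 = True
      ¬(¬v_2) = True
        ¬v_2 = False
    ¬v_1 ↔ (v_5 ∨ ¬v_5) = True
      ¬v_1 = True
      v_5 ∨ ¬v_5 = True
        ¬v_5 = False
Both conjuncts True, so the formula holds.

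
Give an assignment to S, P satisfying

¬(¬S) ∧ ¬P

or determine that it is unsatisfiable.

S: True; P: False

  ¬(¬S) = True
    ¬S = False
  ¬P = True
Both conjuncts True, so the formula holds.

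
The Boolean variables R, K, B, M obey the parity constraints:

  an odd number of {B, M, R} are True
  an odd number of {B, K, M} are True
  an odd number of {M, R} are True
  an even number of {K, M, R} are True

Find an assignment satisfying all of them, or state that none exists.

R: True, K: True, B: False, M: False

{B, M, R}: 1 true → odd ✓
{B, K, M}: 1 true → odd ✓
{M, R}: 1 true → odd ✓
{K, M, R}: 2 true → even ✓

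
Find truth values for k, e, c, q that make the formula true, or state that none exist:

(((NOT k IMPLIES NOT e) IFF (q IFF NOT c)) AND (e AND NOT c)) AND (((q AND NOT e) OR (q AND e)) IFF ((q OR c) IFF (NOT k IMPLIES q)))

k = True, e = True, c = False, q = True

  ((NOT k IMPLIES NOT e) IFF (q IFF NOT c)) AND (e AND NOT c) = True
    (NOT k IMPLIES NOT e) IFF (q IFF NOT c) = True
      NOT k IMPLIES NOT e = True
        NOT k = False
        NOT e = False
      q IFF NOT c = True
        NOT c = True
    e AND NOT c = True
      NOT c = True
  ((q AND NOT e) OR (q AND e)) IFF ((q OR c) IFF (NOT k IMPLIES q)) = True
    (q AND NOT e) OR (q AND e) = True
      q AND NOT e = False
        NOT e = False
      q AND e = True
    (q OR c) IFF (NOT k IMPLIES q) = True
      q OR c = True
      NOT k IMPLIES q = True
        NOT k = False
Both conjuncts True, so the formula holds.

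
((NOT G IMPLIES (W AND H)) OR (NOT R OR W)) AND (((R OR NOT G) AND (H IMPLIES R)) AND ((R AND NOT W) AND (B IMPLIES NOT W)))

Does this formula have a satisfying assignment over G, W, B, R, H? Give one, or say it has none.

G=T; W=F; B=T; R=T; H=T

  (NOT G IMPLIES (W AND H)) OR (NOT R OR W) = True
    NOT G IMPLIES (W AND H) = True
      NOT G = False
      W AND H = False
    NOT R OR W = False
      NOT R = False
  ((R OR NOT G) AND (H IMPLIES R)) AND ((R AND NOT W) AND (B IMPLIES NOT W)) = True
    (R OR NOT G) AND (H IMPLIES R) = True
      R OR NOT G = True
        NOT G = False
      H IMPLIES R = True
    (R AND NOT W) AND (B IMPLIES NOT W) = True
      R AND NOT W = True
        NOT W = True
      B IMPLIES NOT W = True
        NOT W = True
Both conjuncts True, so the formula holds.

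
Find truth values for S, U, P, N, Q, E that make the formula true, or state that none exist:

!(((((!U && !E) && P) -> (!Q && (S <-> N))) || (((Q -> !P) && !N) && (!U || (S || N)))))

S = False, U = False, P = True, N = False, Q = True, E = False

  !(((((!U && !E) && P) -> (!Q && (S <-> N))) || (((Q -> !P) && !N) && (!U || (S || N))))) = True
    (((!U && !E) && P) -> (!Q && (S <-> N))) || (((Q -> !P) && !N) && (!U || (S || N))) = False
      ((!U && !E) && P) -> (!Q && (S <-> N)) = False
        (!U && !E) && P = True
          !U && !E = True
            !U = True
            !E = True
        !Q && (S <-> N) = False
          !Q = False
          S <-> N = True
      ((Q -> !P) && !N) && (!U || (S || N)) = False
        (Q -> !P) && !N = False
          Q -> !P = False
            !P = False
          !N = True
        !U || (S || N) = True
          !U = True
          S || N = False
The formula evaluates to True.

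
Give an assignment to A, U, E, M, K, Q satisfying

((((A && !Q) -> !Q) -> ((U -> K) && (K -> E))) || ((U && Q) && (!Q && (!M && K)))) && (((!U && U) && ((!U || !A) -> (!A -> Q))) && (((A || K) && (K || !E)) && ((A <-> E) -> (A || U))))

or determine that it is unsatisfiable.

Case U = True: the conjunct !U is False.
Case U = False: the conjunct U is False.
Both cases fail — unsatisfiable.

Unsatisfiable — no assignment works.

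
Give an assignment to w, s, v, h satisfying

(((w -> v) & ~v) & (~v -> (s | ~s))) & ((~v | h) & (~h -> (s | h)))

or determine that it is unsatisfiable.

w = False, s = True, v = False, h = True

  ((w -> v) & ~v) & (~v -> (s | ~s)) = True
    (w -> v) & ~v = True
      w -> v = True
      ~v = True
    ~v -> (s | ~s) = True
      ~v = True
      s | ~s = True
        ~s = False
  (~v | h) & (~h -> (s | h)) = True
    ~v | h = True
      ~v = True
    ~h -> (s | h) = True
      ~h = False
      s | h = True
Both conjuncts True, so the formula holds.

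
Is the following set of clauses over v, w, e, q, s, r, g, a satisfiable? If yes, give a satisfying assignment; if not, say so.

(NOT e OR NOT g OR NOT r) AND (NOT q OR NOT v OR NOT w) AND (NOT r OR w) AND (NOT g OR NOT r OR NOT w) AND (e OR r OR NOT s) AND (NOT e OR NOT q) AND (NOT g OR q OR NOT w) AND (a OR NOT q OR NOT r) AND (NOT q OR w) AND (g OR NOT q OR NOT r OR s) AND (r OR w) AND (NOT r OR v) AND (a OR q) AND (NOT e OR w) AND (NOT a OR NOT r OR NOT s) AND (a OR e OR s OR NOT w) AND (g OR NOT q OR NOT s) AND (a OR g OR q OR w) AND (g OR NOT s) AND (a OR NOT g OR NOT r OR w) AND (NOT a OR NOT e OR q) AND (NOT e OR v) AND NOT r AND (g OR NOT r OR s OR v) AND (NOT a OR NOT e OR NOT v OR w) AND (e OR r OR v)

v = True, w = True, e = False, q = False, s = False, r = False, g = False, a = True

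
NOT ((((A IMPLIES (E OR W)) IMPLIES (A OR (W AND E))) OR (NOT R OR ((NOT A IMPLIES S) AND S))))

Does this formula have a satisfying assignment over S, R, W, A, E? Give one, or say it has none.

S: False; R: True; W: True; A: False; E: False

  NOT ((((A IMPLIES (E OR W)) IMPLIES (A OR (W AND E))) OR (NOT R OR ((NOT A IMPLIES S) AND S)))) = True
    ((A IMPLIES (E OR W)) IMPLIES (A OR (W AND E))) OR (NOT R OR ((NOT A IMPLIES S) AND S)) = False
      (A IMPLIES (E OR W)) IMPLIES (A OR (W AND E)) = False
        A IMPLIES (E OR W) = True
          E OR W = True
        A OR (W AND E) = False
          W AND E = False
      NOT R OR ((NOT A IMPLIES S) AND S) = False
        NOT R = False
        (NOT A IMPLIES S) AND S = False
          NOT A IMPLIES S = False
            NOT A = True
The formula evaluates to True.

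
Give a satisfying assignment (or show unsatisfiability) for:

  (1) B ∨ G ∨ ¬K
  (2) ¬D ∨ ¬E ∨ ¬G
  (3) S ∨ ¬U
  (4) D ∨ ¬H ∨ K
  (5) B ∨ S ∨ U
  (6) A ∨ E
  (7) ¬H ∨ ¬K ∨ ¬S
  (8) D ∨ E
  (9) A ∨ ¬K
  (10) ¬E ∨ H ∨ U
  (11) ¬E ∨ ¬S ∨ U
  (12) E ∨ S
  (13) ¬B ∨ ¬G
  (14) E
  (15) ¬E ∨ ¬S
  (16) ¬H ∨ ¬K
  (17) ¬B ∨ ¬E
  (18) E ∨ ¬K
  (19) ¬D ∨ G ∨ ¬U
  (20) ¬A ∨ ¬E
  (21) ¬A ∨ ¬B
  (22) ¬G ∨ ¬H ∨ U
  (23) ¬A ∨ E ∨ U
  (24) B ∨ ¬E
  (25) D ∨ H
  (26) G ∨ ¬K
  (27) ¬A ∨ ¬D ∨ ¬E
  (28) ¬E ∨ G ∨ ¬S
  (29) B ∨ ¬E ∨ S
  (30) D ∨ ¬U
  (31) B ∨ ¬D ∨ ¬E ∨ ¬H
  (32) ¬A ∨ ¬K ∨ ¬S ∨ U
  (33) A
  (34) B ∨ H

Case A = True:
  (E) forces E = True.
  Clause (¬A ∨ ¬E) is falsified — contradiction.
Case A = False:
  Clause (A) is falsified — contradiction.
Both cases fail, so the formula is unsatisfiable.

Unsatisfiable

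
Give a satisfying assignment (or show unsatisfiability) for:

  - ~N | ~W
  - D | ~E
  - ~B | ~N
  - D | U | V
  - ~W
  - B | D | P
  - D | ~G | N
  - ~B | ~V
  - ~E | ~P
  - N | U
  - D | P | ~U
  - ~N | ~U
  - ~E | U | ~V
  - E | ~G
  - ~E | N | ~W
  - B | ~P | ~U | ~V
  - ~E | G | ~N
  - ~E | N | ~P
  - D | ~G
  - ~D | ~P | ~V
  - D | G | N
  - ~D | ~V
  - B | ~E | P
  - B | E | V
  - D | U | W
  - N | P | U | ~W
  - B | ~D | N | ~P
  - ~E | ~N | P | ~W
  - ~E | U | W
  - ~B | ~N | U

Unit clause (~W) forces W = False.
Set U = True.
  then (~N | ~U) forces N = False.
Set E = True.
  then (D | ~E) forces D = True.
  then (~E | ~P) forces P = False.
  then (~D | ~V) forces V = False.
  then (B | ~E | P) forces B = True.
Set G = False.
All clauses satisfied.

U = True, E = True, N = False, V = False, B = True, P = False, W = False, D = True, G = False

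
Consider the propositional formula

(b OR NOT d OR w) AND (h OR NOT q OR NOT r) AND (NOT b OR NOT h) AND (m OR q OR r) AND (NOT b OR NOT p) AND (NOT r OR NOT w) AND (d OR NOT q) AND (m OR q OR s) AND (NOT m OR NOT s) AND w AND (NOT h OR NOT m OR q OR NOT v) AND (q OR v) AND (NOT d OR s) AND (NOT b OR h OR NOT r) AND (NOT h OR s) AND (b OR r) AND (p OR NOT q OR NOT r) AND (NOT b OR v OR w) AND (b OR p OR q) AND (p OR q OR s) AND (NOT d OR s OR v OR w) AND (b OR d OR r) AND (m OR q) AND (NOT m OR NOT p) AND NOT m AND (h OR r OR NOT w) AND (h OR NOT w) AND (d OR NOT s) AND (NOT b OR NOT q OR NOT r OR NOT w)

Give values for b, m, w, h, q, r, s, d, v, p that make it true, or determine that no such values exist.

The formula is unsatisfiable.

Case w = True:
  (NOT r OR NOT w) forces r = False.
  (b OR r) forces b = True.
  (NOT b OR NOT h) forces h = False.
  Clause (h OR r OR NOT w) is falsified — contradiction.
Case w = False:
  Clause (w) is falsified — contradiction.
Both cases fail, so the formula is unsatisfiable.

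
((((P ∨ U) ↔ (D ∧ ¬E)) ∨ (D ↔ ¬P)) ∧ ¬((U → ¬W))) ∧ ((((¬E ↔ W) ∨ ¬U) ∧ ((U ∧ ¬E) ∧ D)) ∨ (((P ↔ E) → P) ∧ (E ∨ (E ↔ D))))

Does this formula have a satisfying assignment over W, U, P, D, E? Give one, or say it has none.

W = True; U = True; P = True; D = False; E = True

  (((P ∨ U) ↔ (D ∧ ¬E)) ∨ (D ↔ ¬P)) ∧ ¬((U → ¬W)) = True
    ((P ∨ U) ↔ (D ∧ ¬E)) ∨ (D ↔ ¬P) = True
      (P ∨ U) ↔ (D ∧ ¬E) = False
        P ∨ U = True
        D ∧ ¬E = False
          ¬E = False
      D ↔ ¬P = True
        ¬P = False
    ¬((U → ¬W)) = True
      U → ¬W = False
        ¬W = False
  (((¬E ↔ W) ∨ ¬U) ∧ ((U ∧ ¬E) ∧ D)) ∨ (((P ↔ E) → P) ∧ (E ∨ (E ↔ D))) = True
    ((¬E ↔ W) ∨ ¬U) ∧ ((U ∧ ¬E) ∧ D) = False
      (¬E ↔ W) ∨ ¬U = False
        ¬E ↔ W = False
          ¬E = False
        ¬U = False
      (U ∧ ¬E) ∧ D = False
        U ∧ ¬E = False
          ¬E = False
    ((P ↔ E) → P) ∧ (E ∨ (E ↔ D)) = True
      (P ↔ E) → P = True
        P ↔ E = True
      E ∨ (E ↔ D) = True
        E ↔ D = False
Both conjuncts True, so the formula holds.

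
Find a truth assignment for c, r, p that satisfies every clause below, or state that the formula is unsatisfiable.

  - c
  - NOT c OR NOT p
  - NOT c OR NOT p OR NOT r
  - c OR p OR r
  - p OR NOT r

Unit clause (c) forces c = True.
In (NOT c OR NOT p) only NOT p is left, so p = False.
In (p OR NOT r) only NOT r is left, so r = False.
All clauses satisfied.

c=T, r=F, p=F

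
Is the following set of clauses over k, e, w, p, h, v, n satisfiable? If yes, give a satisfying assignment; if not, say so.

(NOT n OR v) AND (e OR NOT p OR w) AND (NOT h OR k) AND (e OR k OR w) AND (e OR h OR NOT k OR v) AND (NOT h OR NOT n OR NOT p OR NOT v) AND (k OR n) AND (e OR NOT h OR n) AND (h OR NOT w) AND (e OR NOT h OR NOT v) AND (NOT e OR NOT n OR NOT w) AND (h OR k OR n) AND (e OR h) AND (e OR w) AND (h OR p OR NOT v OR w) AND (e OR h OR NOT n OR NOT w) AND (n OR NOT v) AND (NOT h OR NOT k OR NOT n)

Set k = True.
Try e = False:
  (e OR h) forces h = True.
  (e OR NOT h OR n) forces n = True.
  clause (NOT h OR NOT k OR NOT n) is falsified — backtrack.
So e = True.
Set w = False.
Set p = True.
Set h = False.
Set v = True.
  then (n OR NOT v) forces n = True.
All clauses satisfied.

k = True, e = True, w = False, p = True, h = False, v = True, n = True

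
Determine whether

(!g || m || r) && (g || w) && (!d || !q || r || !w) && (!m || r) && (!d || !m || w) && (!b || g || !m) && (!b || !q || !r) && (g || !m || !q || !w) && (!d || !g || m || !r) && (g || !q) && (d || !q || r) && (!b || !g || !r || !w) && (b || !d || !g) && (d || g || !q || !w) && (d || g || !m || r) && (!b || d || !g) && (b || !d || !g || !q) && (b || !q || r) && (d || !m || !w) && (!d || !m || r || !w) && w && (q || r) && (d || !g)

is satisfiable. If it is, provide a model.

b=F; d=T; m=F; r=T; q=F; w=T; g=F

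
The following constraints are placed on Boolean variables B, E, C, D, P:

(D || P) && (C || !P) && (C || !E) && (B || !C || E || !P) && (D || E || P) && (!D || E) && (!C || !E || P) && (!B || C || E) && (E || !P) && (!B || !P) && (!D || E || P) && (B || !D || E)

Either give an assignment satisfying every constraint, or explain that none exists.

Try B = True:
  (!B || !P) forces P = False.
  (D || P) forces D = True.
  (!D || E) forces E = True.
  (C || !E) forces C = True.
  clause (!C || !E || P) is falsified — backtrack.
So B = False.
Try E = False:
  (!D || E) forces D = False.
  (D || P) forces P = True.
  clause (E || !P) is falsified — backtrack.
So E = True.
  then (C || !E) forces C = True.
  then (!C || !E || P) forces P = True.
Set D = False.
All clauses satisfied.

B = False; E = True; C = True; D = False; P = True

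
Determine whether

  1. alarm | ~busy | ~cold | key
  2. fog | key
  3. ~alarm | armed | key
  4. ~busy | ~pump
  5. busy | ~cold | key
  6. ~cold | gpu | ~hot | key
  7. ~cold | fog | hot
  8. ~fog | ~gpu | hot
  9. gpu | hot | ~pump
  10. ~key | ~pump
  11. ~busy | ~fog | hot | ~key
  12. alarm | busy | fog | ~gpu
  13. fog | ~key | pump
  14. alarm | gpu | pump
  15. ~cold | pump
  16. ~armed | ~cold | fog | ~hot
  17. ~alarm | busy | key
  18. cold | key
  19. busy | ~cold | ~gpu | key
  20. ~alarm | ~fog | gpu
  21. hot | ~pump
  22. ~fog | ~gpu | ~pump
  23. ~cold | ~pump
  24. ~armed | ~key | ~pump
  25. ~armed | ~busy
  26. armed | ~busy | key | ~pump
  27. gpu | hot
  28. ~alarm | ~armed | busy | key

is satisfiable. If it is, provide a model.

key: True, hot: True, pump: False, cold: False, busy: False, armed: True, fog: True, alarm: True, gpu: True

Set key = True.
  then (~key | ~pump) forces pump = False.
  then (fog | ~key | pump) forces fog = True.
  then (~cold | pump) forces cold = False.
Try hot = False:
  (~fog | ~gpu | hot) forces gpu = False.
  clause (gpu | hot) is falsified — backtrack.
So hot = True.
Set busy = False.
Set armed = True.
Set alarm = True.
  then (~alarm | ~fog | gpu) forces gpu = True.
All clauses satisfied.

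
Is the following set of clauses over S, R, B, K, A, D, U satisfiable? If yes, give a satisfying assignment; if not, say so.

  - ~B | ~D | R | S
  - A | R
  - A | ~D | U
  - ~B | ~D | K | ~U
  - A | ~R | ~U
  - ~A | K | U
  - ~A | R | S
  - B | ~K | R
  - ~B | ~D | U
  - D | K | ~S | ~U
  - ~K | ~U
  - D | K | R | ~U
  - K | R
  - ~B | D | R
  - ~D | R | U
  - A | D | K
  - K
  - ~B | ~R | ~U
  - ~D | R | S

Unit clause (K) forces K = True.
In (~K | ~U) only ~U is left, so U = False.
Set S = True.
Try R = False:
  (A | R) forces A = True.
  (B | ~K | R) forces B = True.
  (~B | ~D | U) forces D = False.
  clause (~B | D | R) is falsified — backtrack.
So R = True.
Set B = True.
  then (~B | ~D | U) forces D = False.
Set A = True.
All clauses satisfied.

S: True, R: True, B: True, K: True, A: True, D: False, U: False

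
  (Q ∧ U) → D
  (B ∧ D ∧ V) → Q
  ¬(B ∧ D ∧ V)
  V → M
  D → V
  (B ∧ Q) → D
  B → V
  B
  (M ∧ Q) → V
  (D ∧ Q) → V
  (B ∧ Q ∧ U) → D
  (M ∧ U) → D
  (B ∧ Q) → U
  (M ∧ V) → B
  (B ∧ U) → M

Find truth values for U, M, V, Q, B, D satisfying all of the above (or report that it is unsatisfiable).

Unit clause (B) forces B = True.
In (¬B ∨ V) only V is left, so V = True.
In (¬B ∨ ¬D ∨ ¬V) only ¬D is left, so D = False.
In (¬B ∨ D ∨ ¬Q) only ¬Q is left, so Q = False.
In (M ∨ ¬V) only M is left, so M = True.
In (D ∨ ¬M ∨ ¬U) only ¬U is left, so U = False.
All clauses satisfied.

U: False, M: True, V: True, Q: False, B: True, D: False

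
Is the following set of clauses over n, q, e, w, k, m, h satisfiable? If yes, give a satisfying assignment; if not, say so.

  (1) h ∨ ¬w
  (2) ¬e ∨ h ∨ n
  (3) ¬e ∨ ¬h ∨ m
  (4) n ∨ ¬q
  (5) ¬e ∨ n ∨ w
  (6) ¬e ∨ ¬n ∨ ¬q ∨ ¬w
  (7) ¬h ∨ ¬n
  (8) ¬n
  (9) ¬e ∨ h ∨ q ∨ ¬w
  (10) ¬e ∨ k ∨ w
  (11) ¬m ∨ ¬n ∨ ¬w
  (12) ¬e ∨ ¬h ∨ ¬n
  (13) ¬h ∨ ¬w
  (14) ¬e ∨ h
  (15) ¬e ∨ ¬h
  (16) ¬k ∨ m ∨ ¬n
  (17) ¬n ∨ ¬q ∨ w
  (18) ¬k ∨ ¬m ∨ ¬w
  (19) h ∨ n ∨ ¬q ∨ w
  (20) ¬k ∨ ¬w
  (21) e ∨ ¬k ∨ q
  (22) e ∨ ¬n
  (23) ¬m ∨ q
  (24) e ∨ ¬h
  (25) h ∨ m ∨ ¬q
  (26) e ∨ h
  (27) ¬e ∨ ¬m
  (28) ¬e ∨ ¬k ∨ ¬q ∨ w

No satisfying assignment exists.

Case e = True:
  (¬n) forces n = False.
  (¬e ∨ h ∨ n) forces h = True.
  Clause (¬e ∨ ¬h) is falsified — contradiction.
Case e = False:
  (¬n) forces n = False.
  (n ∨ ¬q) forces q = False.
  (e ∨ ¬k ∨ q) forces k = False.
  (¬m ∨ q) forces m = False.
  (e ∨ ¬h) forces h = False.
  Clause (e ∨ h) is falsified — contradiction.
Both cases fail, so the formula is unsatisfiable.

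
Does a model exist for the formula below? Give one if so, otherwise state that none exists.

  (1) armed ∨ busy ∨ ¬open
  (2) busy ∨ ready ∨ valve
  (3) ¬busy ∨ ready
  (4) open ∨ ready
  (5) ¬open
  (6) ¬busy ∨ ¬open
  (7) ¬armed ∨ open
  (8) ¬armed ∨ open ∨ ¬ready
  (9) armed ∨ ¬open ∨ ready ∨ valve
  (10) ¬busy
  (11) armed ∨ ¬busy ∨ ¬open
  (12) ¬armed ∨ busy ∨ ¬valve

open = False, ready = True, armed = False, busy = False, valve = False

Unit clause (¬open) forces open = False.
In (¬armed ∨ open) only ¬armed is left, so armed = False.
Unit clause (¬busy) forces busy = False.
In (open ∨ ready) only ready is left, so ready = True.
Set valve = False.
All clauses satisfied.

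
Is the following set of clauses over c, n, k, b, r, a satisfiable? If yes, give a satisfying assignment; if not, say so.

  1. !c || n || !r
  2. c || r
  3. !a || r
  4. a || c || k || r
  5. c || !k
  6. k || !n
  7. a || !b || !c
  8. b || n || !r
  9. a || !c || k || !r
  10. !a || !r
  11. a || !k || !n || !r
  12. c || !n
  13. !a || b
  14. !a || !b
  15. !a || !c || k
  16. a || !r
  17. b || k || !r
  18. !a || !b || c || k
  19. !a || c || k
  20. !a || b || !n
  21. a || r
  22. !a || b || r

Case a = True:
  (!a || r) forces r = True.
  Clause (!a || !r) is falsified — contradiction.
Case a = False:
  (a || !r) forces r = False.
  Clause (a || r) is falsified — contradiction.
Both cases fail, so the formula is unsatisfiable.

UNSATISFIABLE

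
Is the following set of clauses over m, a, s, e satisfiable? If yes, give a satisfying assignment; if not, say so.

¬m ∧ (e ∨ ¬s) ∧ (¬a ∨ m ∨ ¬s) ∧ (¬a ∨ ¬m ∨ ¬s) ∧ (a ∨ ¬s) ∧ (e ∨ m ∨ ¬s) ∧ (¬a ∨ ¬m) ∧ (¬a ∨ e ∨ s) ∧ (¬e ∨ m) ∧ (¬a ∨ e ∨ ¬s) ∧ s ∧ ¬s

Case s = True:
  Clause (¬s) is falsified — contradiction.
Case s = False:
  Clause (s) is falsified — contradiction.
Both cases fail, so the formula is unsatisfiable.

Unsatisfiable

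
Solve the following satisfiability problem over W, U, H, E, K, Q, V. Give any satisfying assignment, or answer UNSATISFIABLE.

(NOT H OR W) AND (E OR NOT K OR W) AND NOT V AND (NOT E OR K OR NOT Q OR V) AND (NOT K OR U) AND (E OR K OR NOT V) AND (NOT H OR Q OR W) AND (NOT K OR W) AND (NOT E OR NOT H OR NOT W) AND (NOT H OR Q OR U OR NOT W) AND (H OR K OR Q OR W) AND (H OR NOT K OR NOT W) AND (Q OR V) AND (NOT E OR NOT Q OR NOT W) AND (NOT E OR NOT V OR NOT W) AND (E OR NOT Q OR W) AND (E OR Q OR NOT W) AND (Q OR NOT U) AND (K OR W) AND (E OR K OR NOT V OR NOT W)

Unit clause (NOT V) forces V = False.
In (Q OR V) only Q is left, so Q = True.
Try W = False:
  (NOT H OR W) forces H = False.
  (NOT K OR W) forces K = False.
  clause (K OR W) is falsified — backtrack.
So W = True.
  then (NOT E OR NOT Q OR NOT W) forces E = False.
Set U = True.
Set H = True.
Set K = True.
All clauses satisfied.

W = True, U = True, H = True, E = False, K = True, Q = True, V = False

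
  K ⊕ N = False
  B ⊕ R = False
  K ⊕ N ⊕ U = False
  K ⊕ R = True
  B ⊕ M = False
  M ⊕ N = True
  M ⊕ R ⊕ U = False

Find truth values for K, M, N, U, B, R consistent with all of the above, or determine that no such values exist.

K = False, M = True, N = False, U = False, B = True, R = True

K ⊕ N = F ⊕ F = False ✓
B ⊕ R = T ⊕ T = False ✓
K ⊕ N ⊕ U = F ⊕ F ⊕ F = False ✓
K ⊕ R = F ⊕ T = True ✓
B ⊕ M = T ⊕ T = False ✓
M ⊕ N = T ⊕ F = True ✓
M ⊕ R ⊕ U = T ⊕ T ⊕ F = False ✓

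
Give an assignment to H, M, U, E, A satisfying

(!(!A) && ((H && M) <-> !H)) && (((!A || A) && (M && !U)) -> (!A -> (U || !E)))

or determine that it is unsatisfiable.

H: True, M: False, U: True, E: False, A: True

  !(!A) && ((H && M) <-> !H) = True
    !(!A) = True
      !A = False
    (H && M) <-> !H = True
      H && M = False
      !H = False
  ((!A || A) && (M && !U)) -> (!A -> (U || !E)) = True
    (!A || A) && (M && !U) = False
      !A || A = True
        !A = False
      M && !U = False
        !U = False
    !A -> (U || !E) = True
      !A = False
      U || !E = True
        !E = True
Both conjuncts True, so the formula holds.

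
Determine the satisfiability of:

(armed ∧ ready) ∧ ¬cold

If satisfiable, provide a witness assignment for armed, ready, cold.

armed=T, ready=T, cold=F

  armed ∧ ready = True
  ¬cold = True
Both conjuncts True, so the formula holds.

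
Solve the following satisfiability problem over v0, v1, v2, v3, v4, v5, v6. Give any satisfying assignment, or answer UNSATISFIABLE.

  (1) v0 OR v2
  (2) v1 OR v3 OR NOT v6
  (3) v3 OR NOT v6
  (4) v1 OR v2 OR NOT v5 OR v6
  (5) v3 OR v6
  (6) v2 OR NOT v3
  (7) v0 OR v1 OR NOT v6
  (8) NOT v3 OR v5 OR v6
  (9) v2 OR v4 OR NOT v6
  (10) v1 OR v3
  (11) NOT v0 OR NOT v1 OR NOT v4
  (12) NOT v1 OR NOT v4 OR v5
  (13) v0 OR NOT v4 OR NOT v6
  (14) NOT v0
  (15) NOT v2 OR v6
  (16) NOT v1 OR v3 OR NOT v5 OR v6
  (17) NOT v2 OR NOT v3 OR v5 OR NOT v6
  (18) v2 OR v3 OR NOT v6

v0 = False, v1 = True, v2 = True, v3 = True, v4 = False, v5 = True, v6 = True

Unit clause (NOT v0) forces v0 = False.
In (v0 OR v2) only v2 is left, so v2 = True.
In (NOT v2 OR v6) only v6 is left, so v6 = True.
In (v3 OR NOT v6) only v3 is left, so v3 = True.
In (v0 OR v1 OR NOT v6) only v1 is left, so v1 = True.
In (v0 OR NOT v4 OR NOT v6) only NOT v4 is left, so v4 = False.
In (NOT v2 OR NOT v3 OR v5 OR NOT v6) only v5 is left, so v5 = True.
All clauses satisfied.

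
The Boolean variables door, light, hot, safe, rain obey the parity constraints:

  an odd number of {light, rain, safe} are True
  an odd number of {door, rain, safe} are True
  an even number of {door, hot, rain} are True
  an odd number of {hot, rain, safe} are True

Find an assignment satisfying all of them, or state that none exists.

door: True, light: True, hot: True, safe: False, rain: False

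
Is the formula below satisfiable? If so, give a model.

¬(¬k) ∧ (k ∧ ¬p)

p = False; k = True

  ¬(¬k) = True
    ¬k = False
  k ∧ ¬p = True
    ¬p = True
Both conjuncts True, so the formula holds.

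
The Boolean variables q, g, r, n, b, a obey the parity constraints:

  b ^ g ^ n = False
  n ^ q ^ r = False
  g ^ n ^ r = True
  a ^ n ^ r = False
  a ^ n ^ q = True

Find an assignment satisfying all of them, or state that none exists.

q=F, g=T, r=T, n=T, b=F, a=F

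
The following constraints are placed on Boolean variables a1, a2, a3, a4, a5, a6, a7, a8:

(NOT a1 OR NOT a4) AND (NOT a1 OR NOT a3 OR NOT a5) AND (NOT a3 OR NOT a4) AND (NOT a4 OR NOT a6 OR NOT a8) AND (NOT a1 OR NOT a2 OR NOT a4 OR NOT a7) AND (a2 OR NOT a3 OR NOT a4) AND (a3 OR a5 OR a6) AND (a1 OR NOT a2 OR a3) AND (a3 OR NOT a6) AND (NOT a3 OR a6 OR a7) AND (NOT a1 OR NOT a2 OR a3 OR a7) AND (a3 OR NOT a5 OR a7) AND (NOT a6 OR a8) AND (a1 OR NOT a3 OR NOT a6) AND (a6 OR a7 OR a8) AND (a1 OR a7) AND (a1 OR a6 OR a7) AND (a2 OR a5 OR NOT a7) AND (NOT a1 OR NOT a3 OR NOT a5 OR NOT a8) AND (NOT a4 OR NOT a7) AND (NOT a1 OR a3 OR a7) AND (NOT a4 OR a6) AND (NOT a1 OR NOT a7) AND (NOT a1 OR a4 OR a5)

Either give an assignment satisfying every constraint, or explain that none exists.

a1: False; a2: True; a3: True; a4: False; a5: True; a6: False; a7: True; a8: True

Try a1 = True:
  (NOT a1 OR NOT a4) forces a4 = False.
  (NOT a1 OR NOT a7) forces a7 = False.
  (NOT a1 OR a3 OR a7) forces a3 = True.
  (NOT a1 OR NOT a3 OR NOT a5) forces a5 = False.
  clause (NOT a1 OR a4 OR a5) is falsified — backtrack.
So a1 = False.
  then (a1 OR a7) forces a7 = True.
  then (NOT a4 OR NOT a7) forces a4 = False.
Set a2 = True.
  then (a1 OR NOT a2 OR a3) forces a3 = True.
  then (a1 OR NOT a3 OR NOT a6) forces a6 = False.
Set a5 = True.
Set a8 = True.
All clauses satisfied.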